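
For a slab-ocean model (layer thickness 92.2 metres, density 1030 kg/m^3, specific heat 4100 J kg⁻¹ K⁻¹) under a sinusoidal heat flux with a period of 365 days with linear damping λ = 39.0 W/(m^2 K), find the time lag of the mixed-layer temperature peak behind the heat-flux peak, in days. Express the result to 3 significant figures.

64.2 days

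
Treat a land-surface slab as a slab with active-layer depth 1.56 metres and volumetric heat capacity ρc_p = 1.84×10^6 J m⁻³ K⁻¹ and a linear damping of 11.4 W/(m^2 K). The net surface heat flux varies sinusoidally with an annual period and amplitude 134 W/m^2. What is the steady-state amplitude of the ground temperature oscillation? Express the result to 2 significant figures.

12 K

Areal heat capacity C = ρc_p × D = 1.84×10^6 × 1.56 = 2.87×10^6 J/(m^2 K).
Angular frequency ω = 2π / T = 2π / 3.15×10^7 s = 1.99×10^-7 s⁻¹.
√((Cω)² + λ²) = √((0.572)² + 11.4²) = 11.4 W/(m²·K).
Amplitude A = F₀ / √((Cω)²+λ²) = 134 / 11.4 = 11.7 K.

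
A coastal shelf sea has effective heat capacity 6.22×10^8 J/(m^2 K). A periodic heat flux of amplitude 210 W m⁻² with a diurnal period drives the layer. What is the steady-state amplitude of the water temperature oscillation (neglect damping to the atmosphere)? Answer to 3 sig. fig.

Areal heat capacity C = 6.22×10^8 J/(m^2 K) (given).
Angular frequency ω = 2π / T = 2π / 86400 s = 7.27×10^-5 s⁻¹.
Cω = 6.22×10^8 × 7.27×10^-5 = 45200 W/(m²·K).
Amplitude A = F₀ / (Cω) = 210 / 45200 = 0.00464 K.

0.00464 K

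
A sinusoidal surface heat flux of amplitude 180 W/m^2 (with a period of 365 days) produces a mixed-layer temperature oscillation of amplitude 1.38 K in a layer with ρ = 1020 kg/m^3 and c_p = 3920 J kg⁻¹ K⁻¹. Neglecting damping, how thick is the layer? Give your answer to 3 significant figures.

164 m

ω = 2π / 3.15×10^7 s = 1.99×10^-7 s⁻¹.
Required C = F₀ / (A ω) = 180 / (1.38 × 1.99×10^-7) = 6.55×10^8 J/(m²·K).
D = C / (ρ c_p) = 6.55×10^8 / (1020 × 3920) = 164 m.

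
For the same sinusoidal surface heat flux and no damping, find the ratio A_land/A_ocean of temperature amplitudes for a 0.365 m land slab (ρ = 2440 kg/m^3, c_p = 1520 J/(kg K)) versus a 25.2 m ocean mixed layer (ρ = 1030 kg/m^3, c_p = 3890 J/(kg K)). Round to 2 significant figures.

75

C_ocean = 1030 × 3890 × 25.2 = 1.01×10^8 J/(m²·K).
C_land = 2440 × 1520 × 0.365 = 1.35×10^6 J/(m²·K).
Undamped amplitude ∝ 1/C, so A_land/A_ocean = C_ocean/C_land = 74.6.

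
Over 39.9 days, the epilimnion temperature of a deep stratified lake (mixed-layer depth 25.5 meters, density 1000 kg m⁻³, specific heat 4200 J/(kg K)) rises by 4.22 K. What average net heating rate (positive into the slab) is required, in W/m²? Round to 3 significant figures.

Areal heat capacity C = ρ c_p D = 1000 × 4200 × 25.5 = 1.07×10^8 J/(m²·K).
Required heat per unit area: Q = C ΔT = 1.07×10^8 × 4.22 = 4.52×10^8 J/m².
Flux F = Q / Δt = 4.52×10^8 / 3.45×10^6 s = 131 W/m².

131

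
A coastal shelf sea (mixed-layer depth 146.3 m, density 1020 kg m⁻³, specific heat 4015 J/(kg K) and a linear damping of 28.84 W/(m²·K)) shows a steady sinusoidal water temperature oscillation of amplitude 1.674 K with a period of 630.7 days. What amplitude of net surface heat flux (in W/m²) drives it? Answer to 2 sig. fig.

Areal heat capacity C = ρ c_p D = 1020 × 4015 × 146.3 = 5.99×10^8 J/(m^2 K).
ω = 2π / 5.45×10^7 s = 1.15×10^-7 s⁻¹.
√((Cω)² + λ²) = √((69.1)² + 28.84²) = 74.9 W/(m²·K).
F₀ = A × √((Cω)²+λ²) = 1.674 × 74.9 = 125 W/m².

130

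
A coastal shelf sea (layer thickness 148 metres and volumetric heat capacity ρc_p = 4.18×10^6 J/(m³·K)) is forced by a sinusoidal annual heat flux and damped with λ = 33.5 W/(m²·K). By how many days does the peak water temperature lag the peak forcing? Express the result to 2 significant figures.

Areal heat capacity C = ρc_p × D = 4.18×10^6 × 148 = 6.19×10^8 J/(m^2 K).
ω = 2π / 3.15×10^7 s = 1.99×10^-7 s⁻¹.
Phase lag φ = arctan(Cω/λ) = arctan(123/33.5) = 1.31 rad.
Time lag = φ / ω = 1.31 / 1.99×10^-7 = 6.55×10^6 s = 75.8 days.

76 days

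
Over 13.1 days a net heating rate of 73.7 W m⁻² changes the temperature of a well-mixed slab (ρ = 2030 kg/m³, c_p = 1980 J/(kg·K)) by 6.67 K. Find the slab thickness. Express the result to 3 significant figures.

3.11 m

Heat input Q = F Δt = 73.7 × 1.13×10^6 s = 8.34×10^7 J/m².
Required areal heat capacity C = Q / ΔT = 1.25×10^7 J/(m²·K).
Depth D = C / (ρ c_p) = 1.25×10^7 / (2030 × 1980) = 3.11 m.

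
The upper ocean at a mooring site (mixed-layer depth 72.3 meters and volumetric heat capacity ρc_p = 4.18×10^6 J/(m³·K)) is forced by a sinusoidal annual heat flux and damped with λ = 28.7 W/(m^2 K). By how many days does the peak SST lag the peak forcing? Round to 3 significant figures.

65.4 days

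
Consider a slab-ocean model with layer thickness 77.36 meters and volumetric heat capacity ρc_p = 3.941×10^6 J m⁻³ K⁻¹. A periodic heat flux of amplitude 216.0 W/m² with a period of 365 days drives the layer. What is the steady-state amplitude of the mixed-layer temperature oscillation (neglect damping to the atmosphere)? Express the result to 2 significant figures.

3.6 K

Areal heat capacity C = ρc_p × D = 3.941×10^6 × 77.36 = 3.05×10^8 J/(m²·K).
Angular frequency ω = 2π / T = 2π / 3.15×10^7 s = 1.99×10^-7 s⁻¹.
Cω = 3.05×10^8 × 1.99×10^-7 = 60.7 W/(m²·K).
Amplitude A = F₀ / (Cω) = 216.0 / 60.7 = 3.56 K.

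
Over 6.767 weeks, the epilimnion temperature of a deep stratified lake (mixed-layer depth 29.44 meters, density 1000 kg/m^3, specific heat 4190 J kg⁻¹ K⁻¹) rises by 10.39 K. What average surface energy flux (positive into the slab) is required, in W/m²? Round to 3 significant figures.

Areal heat capacity C = ρ c_p D = 1000 × 4190 × 29.44 = 1.23×10^8 J/(m^2 K).
Required heat per unit area: Q = C ΔT = 1.23×10^8 × 10.39 = 1.28×10^9 J/m².
Flux F = Q / Δt = 1.28×10^9 / 4.09×10^6 s = 313 W/m².

313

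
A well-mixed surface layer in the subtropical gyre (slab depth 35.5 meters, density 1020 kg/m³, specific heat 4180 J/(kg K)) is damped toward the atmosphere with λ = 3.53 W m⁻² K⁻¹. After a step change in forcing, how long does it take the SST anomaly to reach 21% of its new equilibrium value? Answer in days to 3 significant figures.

Areal heat capacity C = ρ c_p D = 1020 × 4180 × 35.5 = 1.51×10^8 J/(m²·K).
τ = C / λ = 1.51×10^8 / 3.53 = 4.29×10^7 s.
Fraction reached: 1 − e^(−t/τ) = 0.21 ⇒ t = −τ ln(1 − 0.21) = τ × 0.236.
t = 1.01×10^7 s = 117 days.

117 days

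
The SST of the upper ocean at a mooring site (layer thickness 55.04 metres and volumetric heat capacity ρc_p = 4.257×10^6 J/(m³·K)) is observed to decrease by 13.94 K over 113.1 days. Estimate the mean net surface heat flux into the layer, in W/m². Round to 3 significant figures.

Areal heat capacity C = ρc_p × D = 4.257×10^6 × 55.04 = 2.34×10^8 J/(m^2 K).
Required heat per unit area: Q = C ΔT = 2.34×10^8 × -13.94 = -3.27×10^9 J/m².
Flux F = Q / Δt = -3.27×10^9 / 9.77×10^6 s = -334 W/m².

-334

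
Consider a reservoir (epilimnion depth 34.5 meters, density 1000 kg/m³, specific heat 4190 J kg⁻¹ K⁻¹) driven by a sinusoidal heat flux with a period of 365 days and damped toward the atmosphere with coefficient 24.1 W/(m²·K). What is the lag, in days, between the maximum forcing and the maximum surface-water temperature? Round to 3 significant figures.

Areal heat capacity C = ρ c_p D = 1000 × 4190 × 34.5 = 1.45×10^8 J/(m^2 K).
ω = 2π / 3.15×10^7 s = 1.99×10^-7 s⁻¹.
Phase lag φ = arctan(Cω/λ) = arctan(28.8/24.1) = 0.874 rad.
Time lag = φ / ω = 0.874 / 1.99×10^-7 = 4.39×10^6 s = 50.8 days.

50.8 days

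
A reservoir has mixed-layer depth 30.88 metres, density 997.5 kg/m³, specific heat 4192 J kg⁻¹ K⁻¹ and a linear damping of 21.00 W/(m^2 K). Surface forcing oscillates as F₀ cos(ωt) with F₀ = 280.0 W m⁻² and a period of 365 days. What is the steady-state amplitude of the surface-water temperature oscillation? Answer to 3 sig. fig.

8.43 K

Areal heat capacity C = ρ c_p D = 997.5 × 4192 × 30.88 = 1.29×10^8 J m⁻² K⁻¹.
Angular frequency ω = 2π / T = 2π / 3.15×10^7 s = 1.99×10^-7 s⁻¹.
√((Cω)² + λ²) = √((25.7)² + 21.00²) = 33.2 W/(m²·K).
Amplitude A = F₀ / √((Cω)²+λ²) = 280.0 / 33.2 = 8.43 K.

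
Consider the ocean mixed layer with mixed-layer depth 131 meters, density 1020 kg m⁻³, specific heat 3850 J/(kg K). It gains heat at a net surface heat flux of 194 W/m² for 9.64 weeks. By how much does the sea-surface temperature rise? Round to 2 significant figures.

2.2 K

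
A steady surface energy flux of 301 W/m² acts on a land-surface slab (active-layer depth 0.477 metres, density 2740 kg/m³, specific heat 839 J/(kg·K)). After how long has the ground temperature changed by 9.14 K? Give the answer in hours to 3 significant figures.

9.25 hours

Areal heat capacity C = ρ c_p D = 2740 × 839 × 0.477 = 1.10×10^6 J/(m²·K).
Time required: Δt = C ΔT / F = 1.10×10^6 × 9.14 / 301 = 33300 s.
In hours: 33300 s / (3600 s/hour) = 9.25 hours.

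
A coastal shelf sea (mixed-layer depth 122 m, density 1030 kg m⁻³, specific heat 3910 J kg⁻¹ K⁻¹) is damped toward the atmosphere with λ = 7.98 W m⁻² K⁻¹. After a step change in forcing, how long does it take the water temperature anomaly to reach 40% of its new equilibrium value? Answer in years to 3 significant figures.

0.997 years

Areal heat capacity C = ρ c_p D = 1030 × 3910 × 122 = 4.91×10^8 J/(m^2 K).
τ = C / λ = 4.91×10^8 / 7.98 = 6.16×10^7 s.
Fraction reached: 1 − e^(−t/τ) = 0.40 ⇒ t = −τ ln(1 − 0.40) = τ × 0.511.
t = 3.15×10^7 s = 0.997 years.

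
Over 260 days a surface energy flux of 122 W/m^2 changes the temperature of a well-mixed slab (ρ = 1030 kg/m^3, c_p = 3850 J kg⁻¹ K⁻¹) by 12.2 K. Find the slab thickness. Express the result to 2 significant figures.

57 m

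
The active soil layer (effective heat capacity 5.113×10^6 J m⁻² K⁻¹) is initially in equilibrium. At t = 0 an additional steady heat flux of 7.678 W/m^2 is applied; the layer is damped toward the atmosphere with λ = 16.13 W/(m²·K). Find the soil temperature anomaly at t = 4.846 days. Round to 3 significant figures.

Areal heat capacity C = 5.113×10^6 J m⁻² K⁻¹ (given).
τ = C / λ = 5.11×10^6 / 16.13 = 3.17×10^5 s.
Equilibrium anomaly ΔT_eq = F / λ = 7.678 / 16.13 = 0.476 K.
t = 4.846 days = 4.19×10^5 s, so t/τ = 1.32.
ΔT(t) = ΔT_eq (1 − e^(−t/τ)) = 0.476 × (1 − e^−1.32) = 0.349 K.

0.349 K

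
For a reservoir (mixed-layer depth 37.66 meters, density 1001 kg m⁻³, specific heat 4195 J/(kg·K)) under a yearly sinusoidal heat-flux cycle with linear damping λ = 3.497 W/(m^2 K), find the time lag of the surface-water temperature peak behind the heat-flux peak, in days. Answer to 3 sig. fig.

Areal heat capacity C = ρ c_p D = 1001 × 4195 × 37.66 = 1.58×10^8 J/(m^2 K).
ω = 2π / 3.15×10^7 s = 1.99×10^-7 s⁻¹.
Phase lag φ = arctan(Cω/λ) = arctan(31.5/3.497) = 1.46 rad.
Time lag = φ / ω = 1.46 / 1.99×10^-7 = 7.33×10^6 s = 84.8 days.

84.8 days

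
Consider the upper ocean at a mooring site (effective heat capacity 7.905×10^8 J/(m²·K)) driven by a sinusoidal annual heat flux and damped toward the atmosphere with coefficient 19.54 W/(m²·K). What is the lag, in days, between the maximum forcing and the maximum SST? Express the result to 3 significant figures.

84.1 days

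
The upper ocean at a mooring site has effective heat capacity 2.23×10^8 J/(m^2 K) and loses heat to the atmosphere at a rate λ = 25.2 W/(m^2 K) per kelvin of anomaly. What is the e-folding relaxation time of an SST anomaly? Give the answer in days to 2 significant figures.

Areal heat capacity C = 2.23×10^8 J/(m^2 K) (given).
Relaxation time τ = C / λ = 2.23×10^8 / 25.2 = 8.85×10^6 s.
In days: 8.85×10^6 s / (86400 s/day) = 102 days.

100 days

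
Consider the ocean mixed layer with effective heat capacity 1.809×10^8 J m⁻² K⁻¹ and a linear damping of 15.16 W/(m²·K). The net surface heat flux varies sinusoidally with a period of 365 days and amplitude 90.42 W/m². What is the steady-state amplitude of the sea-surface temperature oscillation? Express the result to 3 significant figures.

Areal heat capacity C = 1.809×10^8 J m⁻² K⁻¹ (given).
Angular frequency ω = 2π / T = 2π / 3.15×10^7 s = 1.99×10^-7 s⁻¹.
√((Cω)² + λ²) = √((36.0)² + 15.16²) = 39.1 W/(m²·K).
Amplitude A = F₀ / √((Cω)²+λ²) = 90.42 / 39.1 = 2.31 K.

2.31 K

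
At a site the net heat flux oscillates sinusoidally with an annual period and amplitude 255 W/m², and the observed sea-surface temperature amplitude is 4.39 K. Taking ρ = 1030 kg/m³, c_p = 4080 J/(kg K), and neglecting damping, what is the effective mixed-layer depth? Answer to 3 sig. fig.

ω = 2π / 3.15×10^7 s = 1.99×10^-7 s⁻¹.
Required C = F₀ / (A ω) = 255 / (4.39 × 1.99×10^-7) = 2.92×10^8 J/(m²·K).
D = C / (ρ c_p) = 2.92×10^8 / (1030 × 4080) = 69.4 m.

69.4 m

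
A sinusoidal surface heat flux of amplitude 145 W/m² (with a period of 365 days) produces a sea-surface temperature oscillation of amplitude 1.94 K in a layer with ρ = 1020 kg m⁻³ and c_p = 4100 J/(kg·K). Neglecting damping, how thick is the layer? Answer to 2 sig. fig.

90 m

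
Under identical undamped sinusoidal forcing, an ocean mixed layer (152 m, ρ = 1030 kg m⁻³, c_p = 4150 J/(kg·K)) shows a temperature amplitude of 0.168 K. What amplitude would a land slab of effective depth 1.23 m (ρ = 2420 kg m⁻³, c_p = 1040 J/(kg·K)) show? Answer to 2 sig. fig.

35 K

C_ocean = 6.50×10^8 J/(m²·K); C_land = 3.10×10^6 J/(m²·K).
A ∝ 1/C ⇒ A_land = A_ocean × C_ocean/C_land = 0.168 × 210 = 35.3 K.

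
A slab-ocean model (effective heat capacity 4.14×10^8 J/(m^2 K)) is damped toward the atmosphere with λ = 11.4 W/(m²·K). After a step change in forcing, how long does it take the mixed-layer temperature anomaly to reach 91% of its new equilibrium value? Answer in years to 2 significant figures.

Areal heat capacity C = 4.14×10^8 J/(m^2 K) (given).
τ = C / λ = 4.14×10^8 / 11.4 = 3.63×10^7 s.
Fraction reached: 1 − e^(−t/τ) = 0.91 ⇒ t = −τ ln(1 − 0.91) = τ × 2.41.
t = 8.74×10^7 s = 2.77 years.

2.8 years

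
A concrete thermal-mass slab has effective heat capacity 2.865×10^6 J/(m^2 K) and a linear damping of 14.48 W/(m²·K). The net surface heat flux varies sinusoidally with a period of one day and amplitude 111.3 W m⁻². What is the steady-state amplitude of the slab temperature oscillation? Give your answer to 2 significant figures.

0.53 K

Areal heat capacity C = 2.865×10^6 J/(m^2 K) (given).
Angular frequency ω = 2π / T = 2π / 86400 s = 7.27×10^-5 s⁻¹.
√((Cω)² + λ²) = √((208)² + 14.48²) = 209 W/(m²·K).
Amplitude A = F₀ / √((Cω)²+λ²) = 111.3 / 209 = 0.533 K.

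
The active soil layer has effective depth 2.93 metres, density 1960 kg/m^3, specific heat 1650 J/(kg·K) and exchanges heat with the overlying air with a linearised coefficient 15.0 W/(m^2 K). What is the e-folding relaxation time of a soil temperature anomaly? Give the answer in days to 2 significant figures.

Areal heat capacity C = ρ c_p D = 1960 × 1650 × 2.93 = 9.48×10^6 J/(m²·K).
Relaxation time τ = C / λ = 9.48×10^6 / 15.0 = 6.32×10^5 s.
In days: 6.32×10^5 s / (86400 s/day) = 7.31 days.

7.3 days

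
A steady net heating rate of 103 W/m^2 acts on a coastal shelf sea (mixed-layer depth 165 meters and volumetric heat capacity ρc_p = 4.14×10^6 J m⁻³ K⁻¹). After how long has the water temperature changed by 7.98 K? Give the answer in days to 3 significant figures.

613 days

Areal heat capacity C = ρc_p × D = 4.14×10^6 × 165 = 6.83×10^8 J m⁻² K⁻¹.
Time required: Δt = C ΔT / F = 6.83×10^8 × 7.98 / 103 = 5.29×10^7 s.
In days: 5.29×10^7 s / (86400 s/day) = 613 days.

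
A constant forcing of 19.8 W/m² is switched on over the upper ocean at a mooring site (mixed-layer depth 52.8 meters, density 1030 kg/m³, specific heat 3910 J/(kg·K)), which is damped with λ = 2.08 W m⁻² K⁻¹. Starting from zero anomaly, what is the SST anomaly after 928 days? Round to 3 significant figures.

Areal heat capacity C = ρ c_p D = 1030 × 3910 × 52.8 = 2.13×10^8 J m⁻² K⁻¹.
τ = C / λ = 2.13×10^8 / 2.08 = 1.02×10^8 s.
Equilibrium anomaly ΔT_eq = F / λ = 19.8 / 2.08 = 9.52 K.
t = 928 days = 8.02×10^7 s, so t/τ = 0.784.
ΔT(t) = ΔT_eq (1 − e^(−t/τ)) = 9.52 × (1 − e^−0.784) = 5.17 K.

5.17 K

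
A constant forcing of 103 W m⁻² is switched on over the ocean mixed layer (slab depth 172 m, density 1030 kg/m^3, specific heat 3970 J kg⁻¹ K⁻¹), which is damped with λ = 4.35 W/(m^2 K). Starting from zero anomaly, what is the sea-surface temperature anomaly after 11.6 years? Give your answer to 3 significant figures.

Areal heat capacity C = ρ c_p D = 1030 × 3970 × 172 = 7.03×10^8 J m⁻² K⁻¹.
τ = C / λ = 7.03×10^8 / 4.35 = 1.62×10^8 s.
Equilibrium anomaly ΔT_eq = F / λ = 103 / 4.35 = 23.7 K.
t = 11.6 years = 3.66×10^8 s, so t/τ = 2.26.
ΔT(t) = ΔT_eq (1 − e^(−t/τ)) = 23.7 × (1 − e^−2.26) = 21.2 K.

21.2 K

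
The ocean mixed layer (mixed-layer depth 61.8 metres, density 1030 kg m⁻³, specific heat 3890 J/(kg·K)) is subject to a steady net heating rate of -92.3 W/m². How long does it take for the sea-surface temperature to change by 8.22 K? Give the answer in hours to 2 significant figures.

6100 hours

Areal heat capacity C = ρ c_p D = 1030 × 3890 × 61.8 = 2.48×10^8 J/(m²·K).
Time required: Δt = C ΔT / F = 2.48×10^8 × -8.22 / -92.3 = 2.21×10^7 s.
In hours: 2.21×10^7 s / (3600 s/hour) = 6130 hours.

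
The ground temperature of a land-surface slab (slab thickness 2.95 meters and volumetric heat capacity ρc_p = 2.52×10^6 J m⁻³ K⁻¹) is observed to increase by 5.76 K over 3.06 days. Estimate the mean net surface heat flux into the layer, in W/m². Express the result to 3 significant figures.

162

Areal heat capacity C = ρc_p × D = 2.52×10^6 × 2.95 = 7.43×10^6 J/(m²·K).
Required heat per unit area: Q = C ΔT = 7.43×10^6 × 5.76 = 4.28×10^7 J/m².
Flux F = Q / Δt = 4.28×10^7 / 2.64×10^5 s = 162 W/m².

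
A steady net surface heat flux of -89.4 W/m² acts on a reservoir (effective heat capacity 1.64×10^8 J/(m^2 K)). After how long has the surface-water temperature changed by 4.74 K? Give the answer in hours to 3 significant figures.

Areal heat capacity C = 1.64×10^8 J/(m^2 K) (given).
Time required: Δt = C ΔT / F = 1.64×10^8 × -4.74 / -89.4 = 8.70×10^6 s.
In hours: 8.70×10^6 s / (3600 s/hour) = 2420 hours.

2420 hours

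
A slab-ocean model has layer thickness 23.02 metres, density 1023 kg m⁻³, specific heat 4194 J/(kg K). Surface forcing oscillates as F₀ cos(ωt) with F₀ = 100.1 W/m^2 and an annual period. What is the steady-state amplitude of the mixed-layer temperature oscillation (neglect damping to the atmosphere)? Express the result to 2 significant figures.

5.1 K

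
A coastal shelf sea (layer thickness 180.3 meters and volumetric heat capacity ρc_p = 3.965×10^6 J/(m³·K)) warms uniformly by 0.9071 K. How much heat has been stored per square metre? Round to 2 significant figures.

Areal heat capacity C = ρc_p × D = 3.965×10^6 × 180.3 = 7.15×10^8 J/(m²·K).
ΔQ = C ΔT = 7.15×10^8 × 0.9071 = 6.48×10^8 J/m².

6.5×10^8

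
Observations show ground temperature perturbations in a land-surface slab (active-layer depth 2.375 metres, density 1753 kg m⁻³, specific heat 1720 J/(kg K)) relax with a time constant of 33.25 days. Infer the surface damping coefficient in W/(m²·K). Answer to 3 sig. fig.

2.49

Areal heat capacity C = ρ c_p D = 1753 × 1720 × 2.375 = 7.16×10^6 J/(m^2 K).
τ = 33.25 days = 2.87×10^6 s.
λ = C / τ = 7.16×10^6 / 2.87×10^6 = 2.49 W/(m²·K).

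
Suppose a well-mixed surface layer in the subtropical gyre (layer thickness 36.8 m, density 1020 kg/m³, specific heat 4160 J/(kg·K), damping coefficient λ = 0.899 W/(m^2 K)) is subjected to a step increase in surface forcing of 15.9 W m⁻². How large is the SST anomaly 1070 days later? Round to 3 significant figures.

7.30 K

Areal heat capacity C = ρ c_p D = 1020 × 4160 × 36.8 = 1.56×10^8 J m⁻² K⁻¹.
τ = C / λ = 1.56×10^8 / 0.899 = 1.74×10^8 s.
Equilibrium anomaly ΔT_eq = F / λ = 15.9 / 0.899 = 17.7 K.
t = 1070 days = 9.24×10^7 s, so t/τ = 0.532.
ΔT(t) = ΔT_eq (1 − e^(−t/τ)) = 17.7 × (1 − e^−0.532) = 7.30 K.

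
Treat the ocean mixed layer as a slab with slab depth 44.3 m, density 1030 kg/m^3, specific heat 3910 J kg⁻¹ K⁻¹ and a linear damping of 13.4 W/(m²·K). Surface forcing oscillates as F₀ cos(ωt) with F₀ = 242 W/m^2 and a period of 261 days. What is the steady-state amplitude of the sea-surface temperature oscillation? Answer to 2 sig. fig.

4.7 K

Areal heat capacity C = ρ c_p D = 1030 × 3910 × 44.3 = 1.78×10^8 J m⁻² K⁻¹.
Angular frequency ω = 2π / T = 2π / 2.26×10^7 s = 2.79×10^-7 s⁻¹.
√((Cω)² + λ²) = √((49.7)² + 13.4²) = 51.5 W/(m²·K).
Amplitude A = F₀ / √((Cω)²+λ²) = 242 / 51.5 = 4.70 K.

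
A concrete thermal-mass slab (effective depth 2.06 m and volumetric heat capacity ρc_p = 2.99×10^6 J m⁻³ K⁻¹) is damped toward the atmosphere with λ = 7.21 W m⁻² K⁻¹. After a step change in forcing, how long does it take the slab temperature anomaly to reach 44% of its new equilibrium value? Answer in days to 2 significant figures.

Areal heat capacity C = ρc_p × D = 2.99×10^6 × 2.06 = 6.16×10^6 J/(m²·K).
τ = C / λ = 6.16×10^6 / 7.21 = 8.54×10^5 s.
Fraction reached: 1 − e^(−t/τ) = 0.44 ⇒ t = −τ ln(1 − 0.44) = τ × 0.580.
t = 4.95×10^5 s = 5.73 days.

5.7 days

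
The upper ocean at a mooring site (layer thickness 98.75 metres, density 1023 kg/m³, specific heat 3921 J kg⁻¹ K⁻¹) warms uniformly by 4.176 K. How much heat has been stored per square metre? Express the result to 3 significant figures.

Areal heat capacity C = ρ c_p D = 1023 × 3921 × 98.75 = 3.96×10^8 J/(m²·K).
ΔQ = C ΔT = 3.96×10^8 × 4.176 = 1.65×10^9 J/m².

1.65×10^9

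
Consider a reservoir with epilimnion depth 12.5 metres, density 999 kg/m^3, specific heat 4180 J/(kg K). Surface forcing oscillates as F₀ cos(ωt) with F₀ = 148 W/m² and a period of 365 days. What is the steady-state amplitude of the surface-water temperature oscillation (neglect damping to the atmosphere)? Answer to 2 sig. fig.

14 K

Areal heat capacity C = ρ c_p D = 999 × 4180 × 12.5 = 5.22×10^7 J/(m²·K).
Angular frequency ω = 2π / T = 2π / 3.15×10^7 s = 1.99×10^-7 s⁻¹.
Cω = 5.22×10^7 × 1.99×10^-7 = 10.4 W/(m²·K).
Amplitude A = F₀ / (Cω) = 148 / 10.4 = 14.2 K.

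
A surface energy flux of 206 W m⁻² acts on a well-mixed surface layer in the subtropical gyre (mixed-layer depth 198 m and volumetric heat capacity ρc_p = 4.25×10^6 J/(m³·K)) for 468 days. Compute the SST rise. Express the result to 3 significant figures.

9.90 K

Areal heat capacity C = ρc_p × D = 4.25×10^6 × 198 = 8.42×10^8 J/(m²·K).
Net heat input Q = F Δt = 206 × (468 days × 86400 s/day) = 8.33×10^9 J/m².
ΔT = Q / C = 8.33×10^9 / 8.42×10^8 = 9.90 K.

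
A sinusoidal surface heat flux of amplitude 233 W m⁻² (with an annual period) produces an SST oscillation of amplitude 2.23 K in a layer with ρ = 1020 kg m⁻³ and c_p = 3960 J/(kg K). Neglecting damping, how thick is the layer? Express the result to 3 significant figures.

ω = 2π / 3.15×10^7 s = 1.99×10^-7 s⁻¹.
Required C = F₀ / (A ω) = 233 / (2.23 × 1.99×10^-7) = 5.24×10^8 J/(m²·K).
D = C / (ρ c_p) = 5.24×10^8 / (1020 × 3960) = 130 m.

130 m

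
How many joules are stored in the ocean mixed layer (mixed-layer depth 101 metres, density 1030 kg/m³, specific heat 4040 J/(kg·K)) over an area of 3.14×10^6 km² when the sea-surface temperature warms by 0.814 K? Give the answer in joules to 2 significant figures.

1.1×10^21 J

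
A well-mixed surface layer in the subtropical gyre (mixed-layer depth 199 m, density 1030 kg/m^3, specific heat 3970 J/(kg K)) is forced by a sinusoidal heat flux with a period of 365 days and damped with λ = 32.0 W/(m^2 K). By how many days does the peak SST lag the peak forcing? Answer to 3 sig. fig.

79.9 days

Areal heat capacity C = ρ c_p D = 1030 × 3970 × 199 = 8.14×10^8 J/(m²·K).
ω = 2π / 3.15×10^7 s = 1.99×10^-7 s⁻¹.
Phase lag φ = arctan(Cω/λ) = arctan(162/32.0) = 1.38 rad.
Time lag = φ / ω = 1.38 / 1.99×10^-7 = 6.91×10^6 s = 79.9 days.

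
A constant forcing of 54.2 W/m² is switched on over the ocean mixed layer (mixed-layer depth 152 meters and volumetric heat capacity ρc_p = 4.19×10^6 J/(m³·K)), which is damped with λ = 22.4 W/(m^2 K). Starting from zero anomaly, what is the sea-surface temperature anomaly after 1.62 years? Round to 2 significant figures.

Areal heat capacity C = ρc_p × D = 4.19×10^6 × 152 = 6.37×10^8 J m⁻² K⁻¹.
τ = C / λ = 6.37×10^8 / 22.4 = 2.84×10^7 s.
Equilibrium anomaly ΔT_eq = F / λ = 54.2 / 22.4 = 2.42 K.
t = 1.62 years = 5.11×10^7 s, so t/τ = 1.80.
ΔT(t) = ΔT_eq (1 − e^(−t/τ)) = 2.42 × (1 − e^−1.80) = 2.02 K.

2.0 K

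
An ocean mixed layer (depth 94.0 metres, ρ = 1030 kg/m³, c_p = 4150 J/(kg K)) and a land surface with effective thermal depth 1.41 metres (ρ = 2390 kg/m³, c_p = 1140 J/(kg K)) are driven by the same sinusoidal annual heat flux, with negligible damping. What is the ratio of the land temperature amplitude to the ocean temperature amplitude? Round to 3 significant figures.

C_ocean = 1030 × 4150 × 94.0 = 4.02×10^8 J/(m²·K).
C_land = 2390 × 1140 × 1.41 = 3.84×10^6 J/(m²·K).
Undamped amplitude ∝ 1/C, so A_land/A_ocean = C_ocean/C_land = 105.

105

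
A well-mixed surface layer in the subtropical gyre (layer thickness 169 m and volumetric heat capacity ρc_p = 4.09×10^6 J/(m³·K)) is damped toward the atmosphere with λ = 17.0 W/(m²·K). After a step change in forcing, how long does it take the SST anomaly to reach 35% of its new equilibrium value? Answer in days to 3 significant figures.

Areal heat capacity C = ρc_p × D = 4.09×10^6 × 169 = 6.91×10^8 J/(m^2 K).
τ = C / λ = 6.91×10^8 / 17.0 = 4.07×10^7 s.
Fraction reached: 1 − e^(−t/τ) = 0.35 ⇒ t = −τ ln(1 − 0.35) = τ × 0.431.
t = 1.75×10^7 s = 203 days.

203 days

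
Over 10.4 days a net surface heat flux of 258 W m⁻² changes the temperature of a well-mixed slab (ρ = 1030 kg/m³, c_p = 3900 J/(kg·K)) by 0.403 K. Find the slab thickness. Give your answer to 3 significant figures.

143 m

Heat input Q = F Δt = 258 × 8.99×10^5 s = 2.32×10^8 J/m².
Required areal heat capacity C = Q / ΔT = 5.75×10^8 J/(m²·K).
Depth D = C / (ρ c_p) = 5.75×10^8 / (1030 × 3900) = 143 m.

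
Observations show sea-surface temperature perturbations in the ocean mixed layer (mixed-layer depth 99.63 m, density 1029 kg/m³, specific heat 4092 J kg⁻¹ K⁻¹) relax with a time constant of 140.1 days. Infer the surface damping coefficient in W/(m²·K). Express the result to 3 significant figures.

34.7

Areal heat capacity C = ρ c_p D = 1029 × 4092 × 99.63 = 4.20×10^8 J/(m^2 K).
τ = 140.1 days = 1.21×10^7 s.
λ = C / τ = 4.20×10^8 / 1.21×10^7 = 34.7 W/(m²·K).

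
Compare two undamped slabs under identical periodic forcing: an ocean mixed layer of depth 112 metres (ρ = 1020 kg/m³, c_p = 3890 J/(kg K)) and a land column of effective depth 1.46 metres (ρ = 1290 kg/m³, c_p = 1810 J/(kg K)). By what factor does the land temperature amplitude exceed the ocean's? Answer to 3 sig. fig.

C_ocean = 1020 × 3890 × 112 = 4.44×10^8 J/(m²·K).
C_land = 1290 × 1810 × 1.46 = 3.41×10^6 J/(m²·K).
Undamped amplitude ∝ 1/C, so A_land/A_ocean = C_ocean/C_land = 130.

130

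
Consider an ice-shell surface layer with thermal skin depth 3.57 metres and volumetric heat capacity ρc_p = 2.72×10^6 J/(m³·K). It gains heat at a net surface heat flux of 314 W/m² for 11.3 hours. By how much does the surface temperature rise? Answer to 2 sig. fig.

1.3 K

Areal heat capacity C = ρc_p × D = 2.72×10^6 × 3.57 = 9.71×10^6 J m⁻² K⁻¹.
Net heat input Q = F Δt = 314 × (11.3 hours × 3600 s/hour) = 1.28×10^7 J/m².
ΔT = Q / C = 1.28×10^7 / 9.71×10^6 = 1.32 K.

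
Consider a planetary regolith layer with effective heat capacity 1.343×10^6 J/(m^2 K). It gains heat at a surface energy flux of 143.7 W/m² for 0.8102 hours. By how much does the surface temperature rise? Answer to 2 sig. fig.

Areal heat capacity C = 1.343×10^6 J/(m^2 K) (given).
Net heat input Q = F Δt = 143.7 × (0.8102 hours × 3600 s/hour) = 4.19×10^5 J/m².
ΔT = Q / C = 4.19×10^5 / 1.34×10^6 = 0.312 K.

0.31 K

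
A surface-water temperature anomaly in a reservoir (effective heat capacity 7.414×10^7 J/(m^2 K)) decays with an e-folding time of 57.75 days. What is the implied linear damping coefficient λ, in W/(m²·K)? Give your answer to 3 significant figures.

14.9

Areal heat capacity C = 7.414×10^7 J/(m^2 K) (given).
τ = 57.75 days = 4.99×10^6 s.
λ = C / τ = 7.41×10^7 / 4.99×10^6 = 14.9 W/(m²·K).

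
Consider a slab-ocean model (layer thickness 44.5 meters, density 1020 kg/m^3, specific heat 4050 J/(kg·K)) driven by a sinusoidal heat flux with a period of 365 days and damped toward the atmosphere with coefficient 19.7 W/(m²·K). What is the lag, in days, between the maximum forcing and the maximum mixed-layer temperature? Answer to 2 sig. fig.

63 days

Areal heat capacity C = ρ c_p D = 1020 × 4050 × 44.5 = 1.84×10^8 J m⁻² K⁻¹.
ω = 2π / 3.15×10^7 s = 1.99×10^-7 s⁻¹.
Phase lag φ = arctan(Cω/λ) = arctan(36.6/19.7) = 1.08 rad.
Time lag = φ / ω = 1.08 / 1.99×10^-7 = 5.41×10^6 s = 62.6 days.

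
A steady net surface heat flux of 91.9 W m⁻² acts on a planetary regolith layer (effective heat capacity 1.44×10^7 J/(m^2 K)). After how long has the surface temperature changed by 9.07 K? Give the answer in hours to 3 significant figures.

395 hours

Areal heat capacity C = 1.44×10^7 J/(m^2 K) (given).
Time required: Δt = C ΔT / F = 1.44×10^7 × 9.07 / 91.9 = 1.42×10^6 s.
In hours: 1.42×10^6 s / (3600 s/hour) = 395 hours.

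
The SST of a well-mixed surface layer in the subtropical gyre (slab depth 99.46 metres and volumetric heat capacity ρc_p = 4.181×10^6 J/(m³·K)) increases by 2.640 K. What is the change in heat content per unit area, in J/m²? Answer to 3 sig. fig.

Areal heat capacity C = ρc_p × D = 4.181×10^6 × 99.46 = 4.16×10^8 J/(m²·K).
ΔQ = C ΔT = 4.16×10^8 × 2.640 = 1.10×10^9 J/m².

1.10×10^9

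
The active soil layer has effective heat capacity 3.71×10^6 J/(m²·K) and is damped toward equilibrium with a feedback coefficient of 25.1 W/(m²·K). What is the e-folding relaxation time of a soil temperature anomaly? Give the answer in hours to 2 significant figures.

Areal heat capacity C = 3.71×10^6 J/(m²·K) (given).
Relaxation time τ = C / λ = 3.71×10^6 / 25.1 = 1.48×10^5 s.
In hours: 1.48×10^5 s / (3600 s/hour) = 41.1 hours.

41 hours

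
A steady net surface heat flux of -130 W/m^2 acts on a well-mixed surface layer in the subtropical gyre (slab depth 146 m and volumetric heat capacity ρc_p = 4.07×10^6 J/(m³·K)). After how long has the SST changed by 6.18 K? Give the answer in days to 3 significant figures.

327 days

Areal heat capacity C = ρc_p × D = 4.07×10^6 × 146 = 5.94×10^8 J m⁻² K⁻¹.
Time required: Δt = C ΔT / F = 5.94×10^8 × -6.18 / -130 = 2.82×10^7 s.
In days: 2.82×10^7 s / (86400 s/day) = 327 days.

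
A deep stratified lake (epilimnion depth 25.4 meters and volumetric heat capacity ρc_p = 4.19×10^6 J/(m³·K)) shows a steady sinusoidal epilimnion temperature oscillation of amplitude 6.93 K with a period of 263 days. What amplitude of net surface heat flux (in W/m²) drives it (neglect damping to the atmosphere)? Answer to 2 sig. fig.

200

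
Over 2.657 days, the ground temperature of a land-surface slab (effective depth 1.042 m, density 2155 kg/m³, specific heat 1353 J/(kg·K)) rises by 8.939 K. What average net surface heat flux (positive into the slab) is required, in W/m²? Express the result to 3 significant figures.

118

Areal heat capacity C = ρ c_p D = 2155 × 1353 × 1.042 = 3.04×10^6 J/(m²·K).
Required heat per unit area: Q = C ΔT = 3.04×10^6 × 8.939 = 2.72×10^7 J/m².
Flux F = Q / Δt = 2.72×10^7 / 2.30×10^5 s = 118 W/m².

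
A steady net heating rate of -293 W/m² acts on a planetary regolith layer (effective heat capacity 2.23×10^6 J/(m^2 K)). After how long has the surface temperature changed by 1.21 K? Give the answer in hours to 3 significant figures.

2.56 hours

Areal heat capacity C = 2.23×10^6 J/(m^2 K) (given).
Time required: Δt = C ΔT / F = 2.23×10^6 × -1.21 / -293 = 9210 s.
In hours: 9210 s / (3600 s/hour) = 2.56 hours.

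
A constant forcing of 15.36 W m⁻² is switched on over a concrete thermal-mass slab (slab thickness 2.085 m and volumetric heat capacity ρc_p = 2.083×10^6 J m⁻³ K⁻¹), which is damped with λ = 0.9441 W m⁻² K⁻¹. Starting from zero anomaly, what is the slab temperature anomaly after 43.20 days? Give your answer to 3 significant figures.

Areal heat capacity C = ρc_p × D = 2.083×10^6 × 2.085 = 4.34×10^6 J/(m^2 K).
τ = C / λ = 4.34×10^6 / 0.9441 = 4.60×10^6 s.
Equilibrium anomaly ΔT_eq = F / λ = 15.36 / 0.9441 = 16.3 K.
t = 43.20 days = 3.73×10^6 s, so t/τ = 0.811.
ΔT(t) = ΔT_eq (1 − e^(−t/τ)) = 16.3 × (1 − e^−0.811) = 9.04 K.

9.04 K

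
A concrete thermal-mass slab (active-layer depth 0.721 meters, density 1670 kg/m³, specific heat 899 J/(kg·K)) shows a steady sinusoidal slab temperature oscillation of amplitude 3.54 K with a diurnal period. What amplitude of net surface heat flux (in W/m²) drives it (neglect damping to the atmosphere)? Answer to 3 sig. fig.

Areal heat capacity C = ρ c_p D = 1670 × 899 × 0.721 = 1.08×10^6 J/(m^2 K).
ω = 2π / 86400 s = 7.27×10^-5 s⁻¹.
Cω = 1.08×10^6 × 7.27×10^-5 = 78.7 W/(m²·K).
F₀ = A × Cω = 3.54 × 78.7 = 279 W/m².

279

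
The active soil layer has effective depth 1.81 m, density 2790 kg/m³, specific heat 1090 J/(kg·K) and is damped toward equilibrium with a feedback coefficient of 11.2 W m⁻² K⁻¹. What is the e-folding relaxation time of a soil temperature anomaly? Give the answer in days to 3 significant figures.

5.69 days

Areal heat capacity C = ρ c_p D = 2790 × 1090 × 1.81 = 5.50×10^6 J/(m²·K).
Relaxation time τ = C / λ = 5.50×10^6 / 11.2 = 4.91×10^5 s.
In days: 4.91×10^5 s / (86400 s/day) = 5.69 days.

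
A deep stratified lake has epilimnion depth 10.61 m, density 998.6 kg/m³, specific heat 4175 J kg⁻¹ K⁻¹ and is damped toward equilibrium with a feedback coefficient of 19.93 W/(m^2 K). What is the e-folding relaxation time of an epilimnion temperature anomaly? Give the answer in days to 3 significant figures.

Areal heat capacity C = ρ c_p D = 998.6 × 4175 × 10.61 = 4.42×10^7 J/(m^2 K).
Relaxation time τ = C / λ = 4.42×10^7 / 19.93 = 2.22×10^6 s.
In days: 2.22×10^6 s / (86400 s/day) = 25.7 days.

25.7 days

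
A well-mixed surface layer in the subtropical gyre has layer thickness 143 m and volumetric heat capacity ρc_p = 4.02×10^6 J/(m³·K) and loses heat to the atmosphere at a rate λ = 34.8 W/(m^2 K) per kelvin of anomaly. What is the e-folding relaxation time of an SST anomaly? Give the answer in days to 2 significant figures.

Areal heat capacity C = ρc_p × D = 4.02×10^6 × 143 = 5.75×10^8 J/(m^2 K).
Relaxation time τ = C / λ = 5.75×10^8 / 34.8 = 1.65×10^7 s.
In days: 1.65×10^7 s / (86400 s/day) = 191 days.

190 days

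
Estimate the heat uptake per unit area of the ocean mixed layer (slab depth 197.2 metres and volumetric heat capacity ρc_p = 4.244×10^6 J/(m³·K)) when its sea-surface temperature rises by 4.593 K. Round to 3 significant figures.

3.84×10^9

Areal heat capacity C = ρc_p × D = 4.244×10^6 × 197.2 = 8.37×10^8 J m⁻² K⁻¹.
ΔQ = C ΔT = 8.37×10^8 × 4.593 = 3.84×10^9 J/m².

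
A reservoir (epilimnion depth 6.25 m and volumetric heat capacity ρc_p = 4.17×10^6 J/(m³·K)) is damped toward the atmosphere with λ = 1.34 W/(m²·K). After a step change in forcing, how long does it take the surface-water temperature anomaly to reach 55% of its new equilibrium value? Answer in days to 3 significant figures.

Areal heat capacity C = ρc_p × D = 4.17×10^6 × 6.25 = 2.61×10^7 J/(m²·K).
τ = C / λ = 2.61×10^7 / 1.34 = 1.94×10^7 s.
Fraction reached: 1 − e^(−t/τ) = 0.55 ⇒ t = −τ ln(1 − 0.55) = τ × 0.799.
t = 1.55×10^7 s = 180 days.

180 days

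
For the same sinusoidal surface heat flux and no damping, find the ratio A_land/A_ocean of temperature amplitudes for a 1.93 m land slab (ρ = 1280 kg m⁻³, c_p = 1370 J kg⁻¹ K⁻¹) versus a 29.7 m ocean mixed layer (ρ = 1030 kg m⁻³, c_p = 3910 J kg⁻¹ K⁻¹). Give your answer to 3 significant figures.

C_ocean = 1030 × 3910 × 29.7 = 1.20×10^8 J/(m²·K).
C_land = 1280 × 1370 × 1.93 = 3.38×10^6 J/(m²·K).
Undamped amplitude ∝ 1/C, so A_land/A_ocean = C_ocean/C_land = 35.3.

35.3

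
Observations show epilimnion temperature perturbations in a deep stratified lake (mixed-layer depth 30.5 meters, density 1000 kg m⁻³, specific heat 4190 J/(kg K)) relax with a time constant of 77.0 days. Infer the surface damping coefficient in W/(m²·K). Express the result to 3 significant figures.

19.2

Areal heat capacity C = ρ c_p D = 1000 × 4190 × 30.5 = 1.28×10^8 J/(m^2 K).
τ = 77.0 days = 6.65×10^6 s.
λ = C / τ = 1.28×10^8 / 6.65×10^6 = 19.2 W/(m²·K).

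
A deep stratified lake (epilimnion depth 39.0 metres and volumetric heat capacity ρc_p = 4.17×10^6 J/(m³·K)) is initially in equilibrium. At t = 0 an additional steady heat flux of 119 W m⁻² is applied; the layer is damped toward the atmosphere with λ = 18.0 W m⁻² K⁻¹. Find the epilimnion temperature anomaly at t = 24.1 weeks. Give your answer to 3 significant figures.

Areal heat capacity C = ρc_p × D = 4.17×10^6 × 39.0 = 1.63×10^8 J/(m^2 K).
τ = C / λ = 1.63×10^8 / 18.0 = 9.04×10^6 s.
Equilibrium anomaly ΔT_eq = F / λ = 119 / 18.0 = 6.61 K.
t = 24.1 weeks = 1.46×10^7 s, so t/τ = 1.61.
ΔT(t) = ΔT_eq (1 − e^(−t/τ)) = 6.61 × (1 − e^−1.61) = 5.29 K.

5.29 K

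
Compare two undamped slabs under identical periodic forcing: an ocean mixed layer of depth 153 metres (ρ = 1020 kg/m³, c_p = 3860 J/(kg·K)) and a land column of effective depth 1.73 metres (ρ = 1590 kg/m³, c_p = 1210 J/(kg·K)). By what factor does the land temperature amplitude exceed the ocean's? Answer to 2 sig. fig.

C_ocean = 1020 × 3860 × 153 = 6.02×10^8 J/(m²·K).
C_land = 1590 × 1210 × 1.73 = 3.33×10^6 J/(m²·K).
Undamped amplitude ∝ 1/C, so A_land/A_ocean = C_ocean/C_land = 181.

180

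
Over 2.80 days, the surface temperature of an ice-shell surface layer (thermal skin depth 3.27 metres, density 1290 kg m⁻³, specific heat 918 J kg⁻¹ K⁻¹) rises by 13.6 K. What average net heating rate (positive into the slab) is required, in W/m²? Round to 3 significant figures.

218

Areal heat capacity C = ρ c_p D = 1290 × 918 × 3.27 = 3.87×10^6 J/(m^2 K).
Required heat per unit area: Q = C ΔT = 3.87×10^6 × 13.6 = 5.27×10^7 J/m².
Flux F = Q / Δt = 5.27×10^7 / 2.42×10^5 s = 218 W/m².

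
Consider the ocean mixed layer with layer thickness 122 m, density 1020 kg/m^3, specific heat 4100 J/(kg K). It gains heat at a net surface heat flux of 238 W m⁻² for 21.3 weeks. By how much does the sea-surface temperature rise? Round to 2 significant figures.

Areal heat capacity C = ρ c_p D = 1020 × 4100 × 122 = 5.10×10^8 J/(m²·K).
Net heat input Q = F Δt = 238 × (21.3 weeks × 6.048×10^5 s/week) = 3.07×10^9 J/m².
ΔT = Q / C = 3.07×10^9 / 5.10×10^8 = 6.01 K.

6.0 K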